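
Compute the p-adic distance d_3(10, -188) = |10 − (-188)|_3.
d_3(10, -188) = 1/9

Step 1 — x − y = 10 − (-188) = 198. Step 2 — v_3(198) = 2 (factor: 198 = (3^2 · 22); the sign does not affect v_p). Step 3 — |x − y|_3 = 3^{-2} = 1/9.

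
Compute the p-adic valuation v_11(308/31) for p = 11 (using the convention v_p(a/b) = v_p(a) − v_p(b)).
v_11(308/31) = 1

Factor powers of 11 from the numerator and denominator of the reduced fraction: 308 = 11^1 · 28 and 31 = 11^0 · 31. Apply v_p(a/b) = v_p(a) − v_p(b): v_11(308/31) = 1 − 0 = 1.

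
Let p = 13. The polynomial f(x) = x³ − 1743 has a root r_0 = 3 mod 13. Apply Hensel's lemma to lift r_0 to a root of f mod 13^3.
r_2 = 1550 (mod 2197)

Hensel: r_{i+1} = r_i − f(r_i)/f′(r_i) mod 13^{i+2}, where f′(x) = 3x². Iterate:
  r_0 = 3 (mod 13)
  r_1 = 29 (mod 169)
  r_2 = 1550 (mod 2197)
Final: r = 1550 with f(r) ≡ 0 mod 13^3.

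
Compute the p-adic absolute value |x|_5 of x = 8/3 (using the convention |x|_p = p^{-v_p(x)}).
|8/3|_5 = 1

Step 1 — compute v_5(x) by factoring powers of 5 out of the numerator and denominator: v_5(8/3) = 0. Step 2 — apply |x|_p = p^{-v_p(x)} = 5^{0} = 1.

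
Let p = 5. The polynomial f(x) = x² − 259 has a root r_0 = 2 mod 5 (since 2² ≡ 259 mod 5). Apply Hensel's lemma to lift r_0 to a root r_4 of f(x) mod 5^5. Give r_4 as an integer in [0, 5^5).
r_4 = 997 (mod 3125)

Hensel's recurrence: r_{i+1} = r_i − f(r_i)·(f′(r_i))^{-1} mod 5^{i+2}, with f′(x) = 2x. Iterate:
  r_0 = 2 (mod 5)
  r_1 = 22 (mod 25)
  r_2 = 122 (mod 125)
  r_3 = 372 (mod 625)
  r_4 = 997 (mod 3125)
Final: r_4 = 997, and one checks f(r_4) ≡ 0 mod 5^5.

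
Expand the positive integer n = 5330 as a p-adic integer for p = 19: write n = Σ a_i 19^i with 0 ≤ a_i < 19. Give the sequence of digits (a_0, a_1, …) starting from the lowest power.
(a_0, a_1, …) = (10, 14, 14)

Repeated division by 19 gives the digits low-to-high: 5330 = 10 + 14·19^1 + 14·19^2. Digit sequence: (10, 14, 14).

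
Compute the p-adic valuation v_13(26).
v_13(26) = 1

v_13(n) is the largest exponent k such that 13^k divides n. Factor out: 26 = 13^1 · 2. (Sign doesn't affect v_p.) So v_13(26) = 1.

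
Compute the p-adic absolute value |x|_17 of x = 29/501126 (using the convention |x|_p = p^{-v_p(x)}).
|29/501126|_17 = 83521

Step 1 — compute v_17(x) by factoring powers of 17 out of the numerator and denominator: v_17(29/501126) = -4. Step 2 — apply |x|_p = p^{-v_p(x)} = 17^{4} = 83521.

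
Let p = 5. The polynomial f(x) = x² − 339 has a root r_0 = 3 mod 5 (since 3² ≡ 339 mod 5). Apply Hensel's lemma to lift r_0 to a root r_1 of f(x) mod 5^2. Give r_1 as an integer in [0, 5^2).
r_1 = 8 (mod 25)

Hensel's recurrence: r_{i+1} = r_i − f(r_i)·(f′(r_i))^{-1} mod 5^{i+2}, with f′(x) = 2x. Iterate:
  r_0 = 3 (mod 5)
  r_1 = 8 (mod 25)
Final: r_1 = 8, and one checks f(r_1) ≡ 0 mod 5^2.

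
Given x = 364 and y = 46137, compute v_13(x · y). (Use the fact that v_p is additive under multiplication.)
v_13(16793868) = 4

v_p(x) = 1 (factor: 364 = 13^1 · 28); v_p(y) = 3 (factor: 46137 = 13^3 · 21). Additivity: v_p(xy) = v_p(x) + v_p(y) = 1 + 3 = 4. (Direct check: xy = 16793868 = 13^4 · (588).)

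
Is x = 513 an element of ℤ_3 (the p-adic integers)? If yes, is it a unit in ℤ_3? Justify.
x ∈ ℤ_3 but not a unit; v_3(x) = 3 > 0

ℤ_3 = {x ∈ ℚ_3 : v_3(x) ≥ 0} and ℤ_3^× = {x ∈ ℤ_3 : v_3(x) = 0}. Here v_3(513) = v_3(num) − v_3(den) = 3; compare against these criteria.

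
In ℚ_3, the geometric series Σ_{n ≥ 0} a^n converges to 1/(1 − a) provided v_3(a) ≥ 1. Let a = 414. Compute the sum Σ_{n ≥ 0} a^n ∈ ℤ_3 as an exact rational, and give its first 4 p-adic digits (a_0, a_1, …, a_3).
Σ a^n = 1/(1 − a) = -1/413;  first 4 digits = (1, 0, 1, 0)

v_3(a) = 2 ≥ 1, so the series converges in ℤ_3 to 1/(1 − a) = 1/(1 − 414) = -1/413. Expand this rational in ℤ_3: compute digits iteratively via d_i = x_i mod 3, x_{i+1} = (x_i − d_i)/3. The first 4 digits are (1, 0, 1, 0).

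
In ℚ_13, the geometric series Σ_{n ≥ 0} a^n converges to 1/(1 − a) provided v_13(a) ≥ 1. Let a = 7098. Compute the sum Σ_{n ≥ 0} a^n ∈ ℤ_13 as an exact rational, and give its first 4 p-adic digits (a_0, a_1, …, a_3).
Σ a^n = 1/(1 − a) = -1/7097;  first 4 digits = (1, 0, 3, 3)

v_13(a) = 2 ≥ 1, so the series converges in ℤ_13 to 1/(1 − a) = 1/(1 − 7098) = -1/7097. Expand this rational in ℤ_13: compute digits iteratively via d_i = x_i mod 13, x_{i+1} = (x_i − d_i)/13. The first 4 digits are (1, 0, 3, 3).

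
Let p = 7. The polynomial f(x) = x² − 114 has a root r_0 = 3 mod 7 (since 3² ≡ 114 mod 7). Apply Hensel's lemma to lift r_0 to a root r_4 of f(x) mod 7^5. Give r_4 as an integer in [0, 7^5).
r_4 = 5386 (mod 16807)

Hensel's recurrence: r_{i+1} = r_i − f(r_i)·(f′(r_i))^{-1} mod 7^{i+2}, with f′(x) = 2x. Iterate:
  r_0 = 3 (mod 7)
  r_1 = 45 (mod 49)
  r_2 = 241 (mod 343)
  r_3 = 584 (mod 2401)
  r_4 = 5386 (mod 16807)
Final: r_4 = 5386, and one checks f(r_4) ≡ 0 mod 7^5.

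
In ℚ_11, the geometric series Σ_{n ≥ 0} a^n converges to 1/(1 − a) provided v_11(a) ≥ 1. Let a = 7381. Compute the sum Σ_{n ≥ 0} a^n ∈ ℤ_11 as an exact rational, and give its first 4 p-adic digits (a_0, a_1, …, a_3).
Σ a^n = 1/(1 − a) = -1/7380;  first 4 digits = (1, 0, 6, 5)

v_11(a) = 2 ≥ 1, so the series converges in ℤ_11 to 1/(1 − a) = 1/(1 − 7381) = -1/7380. Expand this rational in ℤ_11: compute digits iteratively via d_i = x_i mod 11, x_{i+1} = (x_i − d_i)/11. The first 4 digits are (1, 0, 6, 5).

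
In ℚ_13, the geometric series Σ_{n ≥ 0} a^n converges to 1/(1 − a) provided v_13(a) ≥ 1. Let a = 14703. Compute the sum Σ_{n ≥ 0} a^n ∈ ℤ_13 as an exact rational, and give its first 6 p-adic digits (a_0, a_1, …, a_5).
Σ a^n = 1/(1 − a) = -1/14702;  first 6 digits = (1, 0, 9, 6, 3, 10)

v_13(a) = 2 ≥ 1, so the series converges in ℤ_13 to 1/(1 − a) = 1/(1 − 14703) = -1/14702. Expand this rational in ℤ_13: compute digits iteratively via d_i = x_i mod 13, x_{i+1} = (x_i − d_i)/13. The first 6 digits are (1, 0, 9, 6, 3, 10).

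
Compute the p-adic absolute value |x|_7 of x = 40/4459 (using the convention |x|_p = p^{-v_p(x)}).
|40/4459|_7 = 343

Step 1 — compute v_7(x) by factoring powers of 7 out of the numerator and denominator: v_7(40/4459) = -3. Step 2 — apply |x|_p = p^{-v_p(x)} = 7^{3} = 343.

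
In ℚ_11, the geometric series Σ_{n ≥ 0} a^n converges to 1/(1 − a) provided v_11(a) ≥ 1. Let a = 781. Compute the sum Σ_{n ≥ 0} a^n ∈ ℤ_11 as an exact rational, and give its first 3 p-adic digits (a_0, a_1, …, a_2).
Σ a^n = 1/(1 − a) = -1/780;  first 3 digits = (1, 5, 9)

v_11(a) = 1 ≥ 1, so the series converges in ℤ_11 to 1/(1 − a) = 1/(1 − 781) = -1/780. Expand this rational in ℤ_11: compute digits iteratively via d_i = x_i mod 11, x_{i+1} = (x_i − d_i)/11. The first 3 digits are (1, 5, 9).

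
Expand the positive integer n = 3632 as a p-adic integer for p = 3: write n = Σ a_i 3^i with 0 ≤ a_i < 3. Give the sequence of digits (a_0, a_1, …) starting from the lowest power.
(a_0, a_1, …) = (2, 1, 1, 2, 2, 2, 1, 1)

Repeated division by 3 gives the digits low-to-high: 3632 = 2 + 1·3^1 + 1·3^2 + 2·3^3 + 2·3^4 + 2·3^5 + 1·3^6 + 1·3^7. Digit sequence: (2, 1, 1, 2, 2, 2, 1, 1).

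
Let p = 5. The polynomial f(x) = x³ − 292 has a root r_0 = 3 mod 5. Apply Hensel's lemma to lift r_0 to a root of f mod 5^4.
r_3 = 23 (mod 625)

Hensel: r_{i+1} = r_i − f(r_i)/f′(r_i) mod 5^{i+2}, where f′(x) = 3x². Iterate:
  r_0 = 3 (mod 5)
  r_1 = 23 (mod 25)
  r_2 = 23 (mod 125)
  r_3 = 23 (mod 625)
Final: r = 23 with f(r) ≡ 0 mod 5^4.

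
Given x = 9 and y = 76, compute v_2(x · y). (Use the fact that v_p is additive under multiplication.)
v_2(684) = 2

v_p(x) = 0 (factor: 9 = 2^0 · 9); v_p(y) = 2 (factor: 76 = 2^2 · 19). Additivity: v_p(xy) = v_p(x) + v_p(y) = 0 + 2 = 2. (Direct check: xy = 684 = 2^2 · (171).)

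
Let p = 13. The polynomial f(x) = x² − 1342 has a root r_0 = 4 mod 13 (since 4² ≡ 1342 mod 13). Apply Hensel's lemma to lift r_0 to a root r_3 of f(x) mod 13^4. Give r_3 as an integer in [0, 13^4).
r_3 = 28266 (mod 28561)

Hensel's recurrence: r_{i+1} = r_i − f(r_i)·(f′(r_i))^{-1} mod 13^{i+2}, with f′(x) = 2x. Iterate:
  r_0 = 4 (mod 13)
  r_1 = 43 (mod 169)
  r_2 = 1902 (mod 2197)
  r_3 = 28266 (mod 28561)
Final: r_3 = 28266, and one checks f(r_3) ≡ 0 mod 13^4.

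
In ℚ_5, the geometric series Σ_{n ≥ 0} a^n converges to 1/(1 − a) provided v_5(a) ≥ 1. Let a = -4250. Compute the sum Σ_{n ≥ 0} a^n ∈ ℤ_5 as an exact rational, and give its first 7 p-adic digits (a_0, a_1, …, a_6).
Σ a^n = 1/(1 − a) = 1/4251;  first 7 digits = (1, 0, 0, 1, 3, 3, 0)

v_5(a) = 3 ≥ 1, so the series converges in ℤ_5 to 1/(1 − a) = 1/(1 − (-4250)) = 1/4251. Expand this rational in ℤ_5: compute digits iteratively via d_i = x_i mod 5, x_{i+1} = (x_i − d_i)/5. The first 7 digits are (1, 0, 0, 1, 3, 3, 0).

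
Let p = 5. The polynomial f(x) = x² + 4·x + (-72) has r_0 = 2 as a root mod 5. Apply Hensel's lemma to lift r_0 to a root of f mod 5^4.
r_3 = 272 (mod 625)

Hensel: r_{i+1} = r_i − f(r_i)·(f′(r_i))^{-1} mod 5^{i+2}, f′(x) = 2x + 4. Iterate:
  r_0 = 2 (mod 5)
  r_1 = 22 (mod 25)
  r_2 = 22 (mod 125)
  r_3 = 272 (mod 625)
Final: r = 272 satisfies f(r) ≡ 0 mod 5^4.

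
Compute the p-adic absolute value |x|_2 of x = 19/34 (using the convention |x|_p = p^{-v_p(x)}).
|19/34|_2 = 2

Step 1 — compute v_2(x) by factoring powers of 2 out of the numerator and denominator: v_2(19/34) = -1. Step 2 — apply |x|_p = p^{-v_p(x)} = 2^{1} = 2.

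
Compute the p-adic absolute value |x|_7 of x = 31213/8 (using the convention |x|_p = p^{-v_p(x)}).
|31213/8|_7 = 1/2401

Step 1 — compute v_7(x) by factoring powers of 7 out of the numerator and denominator: v_7(31213/8) = 4. Step 2 — apply |x|_p = p^{-v_p(x)} = 7^{-4} = 1/2401.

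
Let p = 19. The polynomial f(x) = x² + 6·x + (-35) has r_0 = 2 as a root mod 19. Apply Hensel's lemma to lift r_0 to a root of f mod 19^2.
r_1 = 40 (mod 361)

Hensel: r_{i+1} = r_i − f(r_i)·(f′(r_i))^{-1} mod 19^{i+2}, f′(x) = 2x + 6. Iterate:
  r_0 = 2 (mod 19)
  r_1 = 40 (mod 361)
Final: r = 40 satisfies f(r) ≡ 0 mod 19^2.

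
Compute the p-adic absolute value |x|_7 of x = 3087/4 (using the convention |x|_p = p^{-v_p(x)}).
|3087/4|_7 = 1/343

Step 1 — compute v_7(x) by factoring powers of 7 out of the numerator and denominator: v_7(3087/4) = 3. Step 2 — apply |x|_p = p^{-v_p(x)} = 7^{-3} = 1/343.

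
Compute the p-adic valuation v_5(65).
v_5(65) = 1

v_5(n) is the largest exponent k such that 5^k divides n. Factor out: 65 = 5^1 · 13. (Sign doesn't affect v_p.) So v_5(65) = 1.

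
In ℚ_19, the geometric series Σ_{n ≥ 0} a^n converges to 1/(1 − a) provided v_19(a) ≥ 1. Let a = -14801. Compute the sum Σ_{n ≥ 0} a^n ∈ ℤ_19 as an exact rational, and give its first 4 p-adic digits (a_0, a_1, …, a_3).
Σ a^n = 1/(1 − a) = 1/14802;  first 4 digits = (1, 0, 16, 16)

v_19(a) = 2 ≥ 1, so the series converges in ℤ_19 to 1/(1 − a) = 1/(1 − (-14801)) = 1/14802. Expand this rational in ℤ_19: compute digits iteratively via d_i = x_i mod 19, x_{i+1} = (x_i − d_i)/19. The first 4 digits are (1, 0, 16, 16).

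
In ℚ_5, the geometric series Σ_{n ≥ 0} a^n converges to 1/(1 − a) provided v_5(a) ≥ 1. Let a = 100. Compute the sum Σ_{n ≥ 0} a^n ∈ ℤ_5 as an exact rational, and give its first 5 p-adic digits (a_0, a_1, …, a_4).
Σ a^n = 1/(1 − a) = -1/99;  first 5 digits = (1, 0, 4, 0, 1)

v_5(a) = 2 ≥ 1, so the series converges in ℤ_5 to 1/(1 − a) = 1/(1 − 100) = -1/99. Expand this rational in ℤ_5: compute digits iteratively via d_i = x_i mod 5, x_{i+1} = (x_i − d_i)/5. The first 5 digits are (1, 0, 4, 0, 1).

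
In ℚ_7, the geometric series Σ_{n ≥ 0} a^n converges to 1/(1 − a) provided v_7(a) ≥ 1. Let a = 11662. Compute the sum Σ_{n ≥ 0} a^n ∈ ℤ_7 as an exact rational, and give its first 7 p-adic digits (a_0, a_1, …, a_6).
Σ a^n = 1/(1 − a) = -1/11661;  first 7 digits = (1, 0, 0, 6, 4, 0, 1)

v_7(a) = 3 ≥ 1, so the series converges in ℤ_7 to 1/(1 − a) = 1/(1 − 11662) = -1/11661. Expand this rational in ℤ_7: compute digits iteratively via d_i = x_i mod 7, x_{i+1} = (x_i − d_i)/7. The first 7 digits are (1, 0, 0, 6, 4, 0, 1).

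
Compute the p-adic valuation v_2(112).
v_2(112) = 4

v_2(n) is the largest exponent k such that 2^k divides n. Factor out: 112 = 2^4 · 7. (Sign doesn't affect v_p.) So v_2(112) = 4.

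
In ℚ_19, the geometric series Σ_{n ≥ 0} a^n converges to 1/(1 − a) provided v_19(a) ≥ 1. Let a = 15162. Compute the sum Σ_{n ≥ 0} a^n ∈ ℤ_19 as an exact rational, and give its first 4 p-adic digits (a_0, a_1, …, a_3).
Σ a^n = 1/(1 − a) = -1/15161;  first 4 digits = (1, 0, 4, 2)

v_19(a) = 2 ≥ 1, so the series converges in ℤ_19 to 1/(1 − a) = 1/(1 − 15162) = -1/15161. Expand this rational in ℤ_19: compute digits iteratively via d_i = x_i mod 19, x_{i+1} = (x_i − d_i)/19. The first 4 digits are (1, 0, 4, 2).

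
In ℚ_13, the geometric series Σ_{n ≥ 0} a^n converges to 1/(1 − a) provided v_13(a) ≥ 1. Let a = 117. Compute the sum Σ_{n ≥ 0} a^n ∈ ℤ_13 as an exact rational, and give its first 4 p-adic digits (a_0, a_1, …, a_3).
Σ a^n = 1/(1 − a) = -1/116;  first 4 digits = (1, 9, 3, 7)

v_13(a) = 1 ≥ 1, so the series converges in ℤ_13 to 1/(1 − a) = 1/(1 − 117) = -1/116. Expand this rational in ℤ_13: compute digits iteratively via d_i = x_i mod 13, x_{i+1} = (x_i − d_i)/13. The first 4 digits are (1, 9, 3, 7).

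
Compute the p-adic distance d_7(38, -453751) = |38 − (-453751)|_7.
d_7(38, -453751) = 1/16807

Step 1 — x − y = 38 − (-453751) = 453789. Step 2 — v_7(453789) = 5 (factor: 453789 = (7^5 · 27); the sign does not affect v_p). Step 3 — |x − y|_7 = 7^{-5} = 1/16807.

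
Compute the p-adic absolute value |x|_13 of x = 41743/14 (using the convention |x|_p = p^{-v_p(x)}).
|41743/14|_13 = 1/2197

Step 1 — compute v_13(x) by factoring powers of 13 out of the numerator and denominator: v_13(41743/14) = 3. Step 2 — apply |x|_p = p^{-v_p(x)} = 13^{-3} = 1/2197.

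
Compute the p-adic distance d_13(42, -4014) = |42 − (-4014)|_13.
d_13(42, -4014) = 1/169

Step 1 — x − y = 42 − (-4014) = 4056. Step 2 — v_13(4056) = 2 (factor: 4056 = (13^2 · 24); the sign does not affect v_p). Step 3 — |x − y|_13 = 13^{-2} = 1/169.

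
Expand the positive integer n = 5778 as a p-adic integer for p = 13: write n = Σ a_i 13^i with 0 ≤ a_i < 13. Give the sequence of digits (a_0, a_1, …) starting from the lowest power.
(a_0, a_1, …) = (6, 2, 8, 2)

Repeated division by 13 gives the digits low-to-high: 5778 = 6 + 2·13^1 + 8·13^2 + 2·13^3. Digit sequence: (6, 2, 8, 2).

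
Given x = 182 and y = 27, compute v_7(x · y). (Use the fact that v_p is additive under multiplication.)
v_7(4914) = 1

v_p(x) = 1 (factor: 182 = 7^1 · 26); v_p(y) = 0 (factor: 27 = 7^0 · 27). Additivity: v_p(xy) = v_p(x) + v_p(y) = 1 + 0 = 1. (Direct check: xy = 4914 = 7^1 · (702).)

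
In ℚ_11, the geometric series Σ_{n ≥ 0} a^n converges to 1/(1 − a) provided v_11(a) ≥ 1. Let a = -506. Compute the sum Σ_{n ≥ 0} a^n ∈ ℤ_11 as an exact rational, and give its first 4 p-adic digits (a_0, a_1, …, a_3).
Σ a^n = 1/(1 − a) = 1/507;  first 4 digits = (1, 9, 10, 7)

v_11(a) = 1 ≥ 1, so the series converges in ℤ_11 to 1/(1 − a) = 1/(1 − (-506)) = 1/507. Expand this rational in ℤ_11: compute digits iteratively via d_i = x_i mod 11, x_{i+1} = (x_i − d_i)/11. The first 4 digits are (1, 9, 10, 7).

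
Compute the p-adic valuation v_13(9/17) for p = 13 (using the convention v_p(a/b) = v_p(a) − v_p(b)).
v_13(9/17) = 0

Factor powers of 13 from the numerator and denominator of the reduced fraction: 9 = 13^0 · 9 and 17 = 13^0 · 17. Apply v_p(a/b) = v_p(a) − v_p(b): v_13(9/17) = 0 − 0 = 0.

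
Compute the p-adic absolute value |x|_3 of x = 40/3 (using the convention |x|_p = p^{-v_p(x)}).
|40/3|_3 = 3

Step 1 — compute v_3(x) by factoring powers of 3 out of the numerator and denominator: v_3(40/3) = -1. Step 2 — apply |x|_p = p^{-v_p(x)} = 3^{1} = 3.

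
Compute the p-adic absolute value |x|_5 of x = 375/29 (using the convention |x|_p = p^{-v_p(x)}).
|375/29|_5 = 1/125

Step 1 — compute v_5(x) by factoring powers of 5 out of the numerator and denominator: v_5(375/29) = 3. Step 2 — apply |x|_p = p^{-v_p(x)} = 5^{-3} = 1/125.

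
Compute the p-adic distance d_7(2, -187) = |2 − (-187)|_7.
d_7(2, -187) = 1/7

Step 1 — x − y = 2 − (-187) = 189. Step 2 — v_7(189) = 1 (factor: 189 = (7^1 · 27); the sign does not affect v_p). Step 3 — |x − y|_7 = 7^{-1} = 1/7.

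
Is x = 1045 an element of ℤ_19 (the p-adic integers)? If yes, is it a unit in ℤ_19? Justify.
x ∈ ℤ_19 but not a unit; v_19(x) = 1 > 0

ℤ_19 = {x ∈ ℚ_19 : v_19(x) ≥ 0} and ℤ_19^× = {x ∈ ℤ_19 : v_19(x) = 0}. Here v_19(1045) = v_19(num) − v_19(den) = 1; compare against these criteria.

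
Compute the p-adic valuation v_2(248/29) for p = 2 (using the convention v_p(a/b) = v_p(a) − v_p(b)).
v_2(248/29) = 3

Factor powers of 2 from the numerator and denominator of the reduced fraction: 248 = 2^3 · 31 and 29 = 2^0 · 29. Apply v_p(a/b) = v_p(a) − v_p(b): v_2(248/29) = 3 − 0 = 3.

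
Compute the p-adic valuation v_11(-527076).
v_11(-527076) = 4

v_11(n) is the largest exponent k such that 11^k divides n. Factor out: -527076 = -11^4 · 36. (Sign doesn't affect v_p.) So v_11(-527076) = 4.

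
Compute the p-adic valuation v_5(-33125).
v_5(-33125) = 4

v_5(n) is the largest exponent k such that 5^k divides n. Factor out: -33125 = -5^4 · 53. (Sign doesn't affect v_p.) So v_5(-33125) = 4.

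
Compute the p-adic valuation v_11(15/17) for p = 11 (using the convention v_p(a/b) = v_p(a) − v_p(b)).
v_11(15/17) = 0

Factor powers of 11 from the numerator and denominator of the reduced fraction: 15 = 11^0 · 15 and 17 = 11^0 · 17. Apply v_p(a/b) = v_p(a) − v_p(b): v_11(15/17) = 0 − 0 = 0.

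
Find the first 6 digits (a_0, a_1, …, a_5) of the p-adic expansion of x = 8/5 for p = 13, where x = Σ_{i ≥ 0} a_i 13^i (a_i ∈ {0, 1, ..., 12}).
(a_0, …, a_5) = (12, 7, 2, 5, 10, 7)

v_13(8/5) = 0 (numerator and denominator both coprime to 13), so x ∈ ℤ_13^×. Compute digits iteratively via a_i = x_i mod 13, x_{i+1} = (x_i − a_i)/13, with x_0 = x:
  x_0 = 8/5;  a_0 = 12;  x_1 = (x_0 − 12)/13 = -4/5
  x_1 = -4/5;  a_1 = 7;  x_2 = (x_1 − 7)/13 = -3/5
  x_2 = -3/5;  a_2 = 2;  x_3 = (x_2 − 2)/13 = -1/5
  x_3 = -1/5;  a_3 = 5;  x_4 = (x_3 − 5)/13 = -2/5
  x_4 = -2/5;  a_4 = 10;  x_5 = (x_4 − 10)/13 = -4/5
  x_5 = -4/5;  a_5 = 7;  x_6 = (x_5 − 7)/13 = -3/5
Digits: (12, 7, 2, 5, 10, 7).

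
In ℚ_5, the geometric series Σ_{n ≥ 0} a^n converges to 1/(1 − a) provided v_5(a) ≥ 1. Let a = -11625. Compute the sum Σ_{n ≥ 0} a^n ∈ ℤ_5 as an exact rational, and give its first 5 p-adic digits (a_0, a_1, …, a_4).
Σ a^n = 1/(1 − a) = 1/11626;  first 5 digits = (1, 0, 0, 2, 1)

v_5(a) = 3 ≥ 1, so the series converges in ℤ_5 to 1/(1 − a) = 1/(1 − (-11625)) = 1/11626. Expand this rational in ℤ_5: compute digits iteratively via d_i = x_i mod 5, x_{i+1} = (x_i − d_i)/5. The first 5 digits are (1, 0, 0, 2, 1).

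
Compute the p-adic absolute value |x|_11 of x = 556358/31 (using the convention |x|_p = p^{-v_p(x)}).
|556358/31|_11 = 1/14641

Step 1 — compute v_11(x) by factoring powers of 11 out of the numerator and denominator: v_11(556358/31) = 4. Step 2 — apply |x|_p = p^{-v_p(x)} = 11^{-4} = 1/14641.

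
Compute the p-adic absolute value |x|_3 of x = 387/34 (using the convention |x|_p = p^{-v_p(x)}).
|387/34|_3 = 1/9

Step 1 — compute v_3(x) by factoring powers of 3 out of the numerator and denominator: v_3(387/34) = 2. Step 2 — apply |x|_p = p^{-v_p(x)} = 3^{-2} = 1/9.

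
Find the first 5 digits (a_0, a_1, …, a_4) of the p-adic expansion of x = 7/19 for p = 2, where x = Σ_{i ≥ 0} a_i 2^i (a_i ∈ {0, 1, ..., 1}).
(a_0, …, a_4) = (1, 0, 1, 1, 1)

v_2(7/19) = 0 (numerator and denominator both coprime to 2), so x ∈ ℤ_2^×. Compute digits iteratively via a_i = x_i mod 2, x_{i+1} = (x_i − a_i)/2, with x_0 = x:
  x_0 = 7/19;  a_0 = 1;  x_1 = (x_0 − 1)/2 = -6/19
  x_1 = -6/19;  a_1 = 0;  x_2 = (x_1 − 0)/2 = -3/19
  x_2 = -3/19;  a_2 = 1;  x_3 = (x_2 − 1)/2 = -11/19
  x_3 = -11/19;  a_3 = 1;  x_4 = (x_3 − 1)/2 = -15/19
  x_4 = -15/19;  a_4 = 1;  x_5 = (x_4 − 1)/2 = -17/19
Digits: (1, 0, 1, 1, 1).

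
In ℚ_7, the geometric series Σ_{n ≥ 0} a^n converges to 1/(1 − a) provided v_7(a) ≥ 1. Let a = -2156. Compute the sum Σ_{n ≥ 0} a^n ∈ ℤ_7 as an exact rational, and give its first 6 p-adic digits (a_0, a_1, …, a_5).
Σ a^n = 1/(1 − a) = 1/2157;  first 6 digits = (1, 0, 5, 0, 3, 3)

v_7(a) = 2 ≥ 1, so the series converges in ℤ_7 to 1/(1 − a) = 1/(1 − (-2156)) = 1/2157. Expand this rational in ℤ_7: compute digits iteratively via d_i = x_i mod 7, x_{i+1} = (x_i − d_i)/7. The first 6 digits are (1, 0, 5, 0, 3, 3).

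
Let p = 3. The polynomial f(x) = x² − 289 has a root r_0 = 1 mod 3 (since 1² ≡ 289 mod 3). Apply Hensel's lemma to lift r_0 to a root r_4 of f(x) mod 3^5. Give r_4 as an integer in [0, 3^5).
r_4 = 226 (mod 243)

Hensel's recurrence: r_{i+1} = r_i − f(r_i)·(f′(r_i))^{-1} mod 3^{i+2}, with f′(x) = 2x. Iterate:
  r_0 = 1 (mod 3)
  r_1 = 1 (mod 9)
  r_2 = 10 (mod 27)
  r_3 = 64 (mod 81)
  r_4 = 226 (mod 243)
Final: r_4 = 226, and one checks f(r_4) ≡ 0 mod 3^5.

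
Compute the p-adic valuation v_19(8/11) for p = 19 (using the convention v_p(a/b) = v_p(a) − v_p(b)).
v_19(8/11) = 0

Factor powers of 19 from the numerator and denominator of the reduced fraction: 8 = 19^0 · 8 and 11 = 19^0 · 11. Apply v_p(a/b) = v_p(a) − v_p(b): v_19(8/11) = 0 − 0 = 0.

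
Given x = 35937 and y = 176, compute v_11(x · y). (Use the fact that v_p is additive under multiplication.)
v_11(6324912) = 4

v_p(x) = 3 (factor: 35937 = 11^3 · 27); v_p(y) = 1 (factor: 176 = 11^1 · 16). Additivity: v_p(xy) = v_p(x) + v_p(y) = 3 + 1 = 4. (Direct check: xy = 6324912 = 11^4 · (432).)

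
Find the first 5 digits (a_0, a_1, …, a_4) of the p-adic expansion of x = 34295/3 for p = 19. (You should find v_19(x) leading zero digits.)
(a_0, …, a_4) = (0, 0, 0, 8, 6)

v_19(34295/3) = 3, so a_0 = ... = a_2 = 0. Factor out: x = 19^3 · u with u = 5/3 a unit in ℤ_19. Expand u iteratively via a_{v+i} = u_i mod 19, u_{i+1} = (u_i − a_{v+i})/19:
  u_0 = 5/3;  a_3 = 8;  u_1 = (u_0 − 8)/19 = -1/3
  u_1 = -1/3;  a_4 = 6;  u_2 = (u_1 − 6)/19 = -1/3
Digits: (0, 0, 0, 8, 6).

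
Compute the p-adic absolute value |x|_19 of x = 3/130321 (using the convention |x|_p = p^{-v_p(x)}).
|3/130321|_19 = 130321

Step 1 — compute v_19(x) by factoring powers of 19 out of the numerator and denominator: v_19(3/130321) = -4. Step 2 — apply |x|_p = p^{-v_p(x)} = 19^{4} = 130321.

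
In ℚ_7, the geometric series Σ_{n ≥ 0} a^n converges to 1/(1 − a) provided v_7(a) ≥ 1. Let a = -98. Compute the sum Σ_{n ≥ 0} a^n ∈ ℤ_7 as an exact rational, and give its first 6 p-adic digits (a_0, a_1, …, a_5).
Σ a^n = 1/(1 − a) = 1/99;  first 6 digits = (1, 0, 5, 6, 3, 0)

v_7(a) = 2 ≥ 1, so the series converges in ℤ_7 to 1/(1 − a) = 1/(1 − (-98)) = 1/99. Expand this rational in ℤ_7: compute digits iteratively via d_i = x_i mod 7, x_{i+1} = (x_i − d_i)/7. The first 6 digits are (1, 0, 5, 6, 3, 0).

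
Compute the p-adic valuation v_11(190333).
v_11(190333) = 4

v_11(n) is the largest exponent k such that 11^k divides n. Factor out: 190333 = 11^4 · 13. (Sign doesn't affect v_p.) So v_11(190333) = 4.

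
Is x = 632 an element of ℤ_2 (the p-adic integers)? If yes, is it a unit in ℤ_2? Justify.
x ∈ ℤ_2 but not a unit; v_2(x) = 3 > 0

ℤ_2 = {x ∈ ℚ_2 : v_2(x) ≥ 0} and ℤ_2^× = {x ∈ ℤ_2 : v_2(x) = 0}. Here v_2(632) = v_2(num) − v_2(den) = 3; compare against these criteria.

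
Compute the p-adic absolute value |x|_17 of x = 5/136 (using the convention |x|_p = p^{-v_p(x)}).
|5/136|_17 = 17

Step 1 — compute v_17(x) by factoring powers of 17 out of the numerator and denominator: v_17(5/136) = -1. Step 2 — apply |x|_p = p^{-v_p(x)} = 17^{1} = 17.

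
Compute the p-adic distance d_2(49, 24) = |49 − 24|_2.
d_2(49, 24) = 1

Step 1 — x − y = 49 − 24 = 25. Step 2 — v_2(25) = 0 (factor: 25 = (2^0 · 25); the sign does not affect v_p). Step 3 — |x − y|_2 = 2^{0} = 1.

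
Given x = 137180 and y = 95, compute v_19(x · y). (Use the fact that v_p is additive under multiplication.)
v_19(13032100) = 4

v_p(x) = 3 (factor: 137180 = 19^3 · 20); v_p(y) = 1 (factor: 95 = 19^1 · 5). Additivity: v_p(xy) = v_p(x) + v_p(y) = 3 + 1 = 4. (Direct check: xy = 13032100 = 19^4 · (100).)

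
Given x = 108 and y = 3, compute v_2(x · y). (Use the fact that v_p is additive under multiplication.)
v_2(324) = 2

v_p(x) = 2 (factor: 108 = 2^2 · 27); v_p(y) = 0 (factor: 3 = 2^0 · 3). Additivity: v_p(xy) = v_p(x) + v_p(y) = 2 + 0 = 2. (Direct check: xy = 324 = 2^2 · (81).)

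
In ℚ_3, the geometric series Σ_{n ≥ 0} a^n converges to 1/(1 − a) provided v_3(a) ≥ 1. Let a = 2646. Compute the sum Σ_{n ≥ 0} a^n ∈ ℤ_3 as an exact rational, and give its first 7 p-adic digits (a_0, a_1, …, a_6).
Σ a^n = 1/(1 − a) = -1/2645;  first 7 digits = (1, 0, 0, 2, 2, 1, 1)

v_3(a) = 3 ≥ 1, so the series converges in ℤ_3 to 1/(1 − a) = 1/(1 − 2646) = -1/2645. Expand this rational in ℤ_3: compute digits iteratively via d_i = x_i mod 3, x_{i+1} = (x_i − d_i)/3. The first 7 digits are (1, 0, 0, 2, 2, 1, 1).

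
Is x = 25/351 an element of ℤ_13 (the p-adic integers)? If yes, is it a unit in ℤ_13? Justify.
x ∉ ℤ_13 (v_13(x) = -1 < 0)

ℤ_13 = {x ∈ ℚ_13 : v_13(x) ≥ 0} and ℤ_13^× = {x ∈ ℤ_13 : v_13(x) = 0}. Here v_13(25/351) = v_13(num) − v_13(den) = -1; compare against these criteria.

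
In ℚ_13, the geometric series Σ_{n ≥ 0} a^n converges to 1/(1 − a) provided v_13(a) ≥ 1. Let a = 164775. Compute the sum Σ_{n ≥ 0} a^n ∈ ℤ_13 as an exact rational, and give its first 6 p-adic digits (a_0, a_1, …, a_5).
Σ a^n = 1/(1 − a) = -1/164774;  first 6 digits = (1, 0, 0, 10, 5, 0)

v_13(a) = 3 ≥ 1, so the series converges in ℤ_13 to 1/(1 − a) = 1/(1 − 164775) = -1/164774. Expand this rational in ℤ_13: compute digits iteratively via d_i = x_i mod 13, x_{i+1} = (x_i − d_i)/13. The first 6 digits are (1, 0, 0, 10, 5, 0).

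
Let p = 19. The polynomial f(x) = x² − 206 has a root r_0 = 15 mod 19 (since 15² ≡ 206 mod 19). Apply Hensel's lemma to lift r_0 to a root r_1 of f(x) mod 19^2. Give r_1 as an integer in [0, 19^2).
r_1 = 243 (mod 361)

Hensel's recurrence: r_{i+1} = r_i − f(r_i)·(f′(r_i))^{-1} mod 19^{i+2}, with f′(x) = 2x. Iterate:
  r_0 = 15 (mod 19)
  r_1 = 243 (mod 361)
Final: r_1 = 243, and one checks f(r_1) ≡ 0 mod 19^2.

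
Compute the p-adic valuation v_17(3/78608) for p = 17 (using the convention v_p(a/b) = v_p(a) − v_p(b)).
v_17(3/78608) = -3

Factor powers of 17 from the numerator and denominator of the reduced fraction: 3 = 17^0 · 3 and 78608 = 17^3 · 16. Apply v_p(a/b) = v_p(a) − v_p(b): v_17(3/78608) = 0 − 3 = -3.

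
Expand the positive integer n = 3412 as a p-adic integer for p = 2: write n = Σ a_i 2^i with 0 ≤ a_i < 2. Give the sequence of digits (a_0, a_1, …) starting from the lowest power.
(a_0, a_1, …) = (0, 0, 1, 0, 1, 0, 1, 0, 1, 0, 1, 1)

Repeated division by 2 gives the digits low-to-high: 3412 = 1·2^2 + 1·2^4 + 1·2^6 + 1·2^8 + 1·2^10 + 1·2^11. Digit sequence: (0, 0, 1, 0, 1, 0, 1, 0, 1, 0, 1, 1).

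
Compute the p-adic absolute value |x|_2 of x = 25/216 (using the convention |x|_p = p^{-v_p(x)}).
|25/216|_2 = 8

Step 1 — compute v_2(x) by factoring powers of 2 out of the numerator and denominator: v_2(25/216) = -3. Step 2 — apply |x|_p = p^{-v_p(x)} = 2^{3} = 8.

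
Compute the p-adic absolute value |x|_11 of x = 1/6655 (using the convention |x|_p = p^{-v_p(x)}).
|1/6655|_11 = 1331

Step 1 — compute v_11(x) by factoring powers of 11 out of the numerator and denominator: v_11(1/6655) = -3. Step 2 — apply |x|_p = p^{-v_p(x)} = 11^{3} = 1331.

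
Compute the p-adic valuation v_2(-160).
v_2(-160) = 5

v_2(n) is the largest exponent k such that 2^k divides n. Factor out: -160 = -2^5 · 5. (Sign doesn't affect v_p.) So v_2(-160) = 5.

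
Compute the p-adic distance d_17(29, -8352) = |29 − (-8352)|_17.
d_17(29, -8352) = 1/289

Step 1 — x − y = 29 − (-8352) = 8381. Step 2 — v_17(8381) = 2 (factor: 8381 = (17^2 · 29); the sign does not affect v_p). Step 3 — |x − y|_17 = 17^{-2} = 1/289.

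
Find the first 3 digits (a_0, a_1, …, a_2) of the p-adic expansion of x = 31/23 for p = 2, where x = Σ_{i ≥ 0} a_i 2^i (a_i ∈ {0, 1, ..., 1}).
(a_0, …, a_2) = (1, 0, 0)

v_2(31/23) = 0 (numerator and denominator both coprime to 2), so x ∈ ℤ_2^×. Compute digits iteratively via a_i = x_i mod 2, x_{i+1} = (x_i − a_i)/2, with x_0 = x:
  x_0 = 31/23;  a_0 = 1;  x_1 = (x_0 − 1)/2 = 4/23
  x_1 = 4/23;  a_1 = 0;  x_2 = (x_1 − 0)/2 = 2/23
  x_2 = 2/23;  a_2 = 0;  x_3 = (x_2 − 0)/2 = 1/23
Digits: (1, 0, 0).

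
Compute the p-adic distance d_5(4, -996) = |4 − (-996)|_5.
d_5(4, -996) = 1/125

Step 1 — x − y = 4 − (-996) = 1000. Step 2 — v_5(1000) = 3 (factor: 1000 = (5^3 · 8); the sign does not affect v_p). Step 3 — |x − y|_5 = 5^{-3} = 1/125.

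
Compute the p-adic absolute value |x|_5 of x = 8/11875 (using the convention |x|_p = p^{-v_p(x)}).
|8/11875|_5 = 625

Step 1 — compute v_5(x) by factoring powers of 5 out of the numerator and denominator: v_5(8/11875) = -4. Step 2 — apply |x|_p = p^{-v_p(x)} = 5^{4} = 625.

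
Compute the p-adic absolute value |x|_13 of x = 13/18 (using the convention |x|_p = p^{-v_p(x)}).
|13/18|_13 = 1/13

Step 1 — compute v_13(x) by factoring powers of 13 out of the numerator and denominator: v_13(13/18) = 1. Step 2 — apply |x|_p = p^{-v_p(x)} = 13^{-1} = 1/13.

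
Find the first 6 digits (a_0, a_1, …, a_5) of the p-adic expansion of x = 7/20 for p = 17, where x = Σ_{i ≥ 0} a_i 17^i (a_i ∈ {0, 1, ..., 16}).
(a_0, …, a_5) = (8, 14, 0, 11, 7, 14)

v_17(7/20) = 0 (numerator and denominator both coprime to 17), so x ∈ ℤ_17^×. Compute digits iteratively via a_i = x_i mod 17, x_{i+1} = (x_i − a_i)/17, with x_0 = x:
  x_0 = 7/20;  a_0 = 8;  x_1 = (x_0 − 8)/17 = -9/20
  x_1 = -9/20;  a_1 = 14;  x_2 = (x_1 − 14)/17 = -17/20
  x_2 = -17/20;  a_2 = 0;  x_3 = (x_2 − 0)/17 = -1/20
  x_3 = -1/20;  a_3 = 11;  x_4 = (x_3 − 11)/17 = -13/20
  x_4 = -13/20;  a_4 = 7;  x_5 = (x_4 − 7)/17 = -9/20
  x_5 = -9/20;  a_5 = 14;  x_6 = (x_5 − 14)/17 = -17/20
Digits: (8, 14, 0, 11, 7, 14).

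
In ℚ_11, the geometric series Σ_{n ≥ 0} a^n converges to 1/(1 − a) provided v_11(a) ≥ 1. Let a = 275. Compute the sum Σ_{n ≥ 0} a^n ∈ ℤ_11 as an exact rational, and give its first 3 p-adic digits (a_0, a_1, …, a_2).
Σ a^n = 1/(1 − a) = -1/274;  first 3 digits = (1, 3, 0)

v_11(a) = 1 ≥ 1, so the series converges in ℤ_11 to 1/(1 − a) = 1/(1 − 275) = -1/274. Expand this rational in ℤ_11: compute digits iteratively via d_i = x_i mod 11, x_{i+1} = (x_i − d_i)/11. The first 3 digits are (1, 3, 0).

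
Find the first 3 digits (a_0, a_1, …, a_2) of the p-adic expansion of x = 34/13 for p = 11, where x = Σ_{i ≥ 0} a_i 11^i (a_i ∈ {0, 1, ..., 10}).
(a_0, …, a_2) = (6, 9, 0)

v_11(34/13) = 0 (numerator and denominator both coprime to 11), so x ∈ ℤ_11^×. Compute digits iteratively via a_i = x_i mod 11, x_{i+1} = (x_i − a_i)/11, with x_0 = x:
  x_0 = 34/13;  a_0 = 6;  x_1 = (x_0 − 6)/11 = -4/13
  x_1 = -4/13;  a_1 = 9;  x_2 = (x_1 − 9)/11 = -11/13
  x_2 = -11/13;  a_2 = 0;  x_3 = (x_2 − 0)/11 = -1/13
Digits: (6, 9, 0).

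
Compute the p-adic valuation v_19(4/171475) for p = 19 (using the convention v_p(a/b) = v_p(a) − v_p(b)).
v_19(4/171475) = -3

Factor powers of 19 from the numerator and denominator of the reduced fraction: 4 = 19^0 · 4 and 171475 = 19^3 · 25. Apply v_p(a/b) = v_p(a) − v_p(b): v_19(4/171475) = 0 − 3 = -3.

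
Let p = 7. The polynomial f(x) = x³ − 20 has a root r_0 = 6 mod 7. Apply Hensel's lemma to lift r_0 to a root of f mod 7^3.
r_2 = 55 (mod 343)

Hensel: r_{i+1} = r_i − f(r_i)/f′(r_i) mod 7^{i+2}, where f′(x) = 3x². Iterate:
  r_0 = 6 (mod 7)
  r_1 = 6 (mod 49)
  r_2 = 55 (mod 343)
Final: r = 55 with f(r) ≡ 0 mod 7^3.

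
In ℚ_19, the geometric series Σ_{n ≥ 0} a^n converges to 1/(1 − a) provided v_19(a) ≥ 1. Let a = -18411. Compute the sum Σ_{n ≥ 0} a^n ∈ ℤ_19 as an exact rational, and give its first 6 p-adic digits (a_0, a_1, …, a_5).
Σ a^n = 1/(1 − a) = 1/18412;  first 6 digits = (1, 0, 6, 16, 16, 3)

v_19(a) = 2 ≥ 1, so the series converges in ℤ_19 to 1/(1 − a) = 1/(1 − (-18411)) = 1/18412. Expand this rational in ℤ_19: compute digits iteratively via d_i = x_i mod 19, x_{i+1} = (x_i − d_i)/19. The first 6 digits are (1, 0, 6, 16, 16, 3).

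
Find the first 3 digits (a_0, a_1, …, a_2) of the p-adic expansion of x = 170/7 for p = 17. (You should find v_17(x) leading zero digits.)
(a_0, …, a_2) = (0, 16, 4)

v_17(170/7) = 1, so a_0 = ... = a_0 = 0. Factor out: x = 17^1 · u with u = 10/7 a unit in ℤ_17. Expand u iteratively via a_{v+i} = u_i mod 17, u_{i+1} = (u_i − a_{v+i})/17:
  u_0 = 10/7;  a_1 = 16;  u_1 = (u_0 − 16)/17 = -6/7
  u_1 = -6/7;  a_2 = 4;  u_2 = (u_1 − 4)/17 = -2/7
Digits: (0, 16, 4).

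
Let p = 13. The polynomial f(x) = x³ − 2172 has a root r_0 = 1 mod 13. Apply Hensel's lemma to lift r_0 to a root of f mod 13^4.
r_3 = 12611 (mod 28561)

Hensel: r_{i+1} = r_i − f(r_i)/f′(r_i) mod 13^{i+2}, where f′(x) = 3x². Iterate:
  r_0 = 1 (mod 13)
  r_1 = 105 (mod 169)
  r_2 = 1626 (mod 2197)
  r_3 = 12611 (mod 28561)
Final: r = 12611 with f(r) ≡ 0 mod 13^4.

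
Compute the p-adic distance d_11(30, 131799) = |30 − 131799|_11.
d_11(30, 131799) = 1/14641

Step 1 — x − y = 30 − 131799 = -131769. Step 2 — v_11(-131769) = 4 (factor: -131769 = −(11^4 · 9); the sign does not affect v_p). Step 3 — |x − y|_11 = 11^{-4} = 1/14641.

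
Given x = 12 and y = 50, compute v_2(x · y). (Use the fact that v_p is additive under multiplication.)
v_2(600) = 3

v_p(x) = 2 (factor: 12 = 2^2 · 3); v_p(y) = 1 (factor: 50 = 2^1 · 25). Additivity: v_p(xy) = v_p(x) + v_p(y) = 2 + 1 = 3. (Direct check: xy = 600 = 2^3 · (75).)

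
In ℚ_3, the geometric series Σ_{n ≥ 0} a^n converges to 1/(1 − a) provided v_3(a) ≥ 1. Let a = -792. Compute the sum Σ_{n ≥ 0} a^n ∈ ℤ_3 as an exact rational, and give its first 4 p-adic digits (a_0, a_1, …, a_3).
Σ a^n = 1/(1 − a) = 1/793;  first 4 digits = (1, 0, 2, 0)

v_3(a) = 2 ≥ 1, so the series converges in ℤ_3 to 1/(1 − a) = 1/(1 − (-792)) = 1/793. Expand this rational in ℤ_3: compute digits iteratively via d_i = x_i mod 3, x_{i+1} = (x_i − d_i)/3. The first 4 digits are (1, 0, 2, 0).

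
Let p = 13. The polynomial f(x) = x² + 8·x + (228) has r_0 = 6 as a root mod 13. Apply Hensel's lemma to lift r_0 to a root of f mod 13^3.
r_2 = 734 (mod 2197)

Hensel: r_{i+1} = r_i − f(r_i)·(f′(r_i))^{-1} mod 13^{i+2}, f′(x) = 2x + 8. Iterate:
  r_0 = 6 (mod 13)
  r_1 = 58 (mod 169)
  r_2 = 734 (mod 2197)
Final: r = 734 satisfies f(r) ≡ 0 mod 13^3.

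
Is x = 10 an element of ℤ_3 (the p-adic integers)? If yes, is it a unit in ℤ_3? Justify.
x ∈ ℤ_3^× (unit); v_3(x) = 0

ℤ_3 = {x ∈ ℚ_3 : v_3(x) ≥ 0} and ℤ_3^× = {x ∈ ℤ_3 : v_3(x) = 0}. Here v_3(10) = v_3(num) − v_3(den) = 0; compare against these criteria.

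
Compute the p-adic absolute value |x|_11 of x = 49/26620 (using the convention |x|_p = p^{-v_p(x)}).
|49/26620|_11 = 1331

Step 1 — compute v_11(x) by factoring powers of 11 out of the numerator and denominator: v_11(49/26620) = -3. Step 2 — apply |x|_p = p^{-v_p(x)} = 11^{3} = 1331.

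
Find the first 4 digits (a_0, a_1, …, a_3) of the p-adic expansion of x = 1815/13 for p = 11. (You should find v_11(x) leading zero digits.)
(a_0, …, a_3) = (0, 0, 2, 5)

v_11(1815/13) = 2, so a_0 = ... = a_1 = 0. Factor out: x = 11^2 · u with u = 15/13 a unit in ℤ_11. Expand u iteratively via a_{v+i} = u_i mod 11, u_{i+1} = (u_i − a_{v+i})/11:
  u_0 = 15/13;  a_2 = 2;  u_1 = (u_0 − 2)/11 = -1/13
  u_1 = -1/13;  a_3 = 5;  u_2 = (u_1 − 5)/11 = -6/13
Digits: (0, 0, 2, 5).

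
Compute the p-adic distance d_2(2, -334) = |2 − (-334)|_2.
d_2(2, -334) = 1/16

Step 1 — x − y = 2 − (-334) = 336. Step 2 — v_2(336) = 4 (factor: 336 = (2^4 · 21); the sign does not affect v_p). Step 3 — |x − y|_2 = 2^{-4} = 1/16.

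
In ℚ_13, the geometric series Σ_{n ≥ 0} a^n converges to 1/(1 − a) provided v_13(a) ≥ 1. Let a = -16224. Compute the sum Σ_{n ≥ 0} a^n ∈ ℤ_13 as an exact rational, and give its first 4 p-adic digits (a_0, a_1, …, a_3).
Σ a^n = 1/(1 − a) = 1/16225;  first 4 digits = (1, 0, 8, 5)

v_13(a) = 2 ≥ 1, so the series converges in ℤ_13 to 1/(1 − a) = 1/(1 − (-16224)) = 1/16225. Expand this rational in ℤ_13: compute digits iteratively via d_i = x_i mod 13, x_{i+1} = (x_i − d_i)/13. The first 4 digits are (1, 0, 8, 5).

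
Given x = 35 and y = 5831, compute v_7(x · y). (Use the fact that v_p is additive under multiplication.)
v_7(204085) = 4

v_p(x) = 1 (factor: 35 = 7^1 · 5); v_p(y) = 3 (factor: 5831 = 7^3 · 17). Additivity: v_p(xy) = v_p(x) + v_p(y) = 1 + 3 = 4. (Direct check: xy = 204085 = 7^4 · (85).)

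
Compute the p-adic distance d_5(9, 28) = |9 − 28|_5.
d_5(9, 28) = 1

Step 1 — x − y = 9 − 28 = -19. Step 2 — v_5(-19) = 0 (factor: -19 = −(5^0 · 19); the sign does not affect v_p). Step 3 — |x − y|_5 = 5^{0} = 1.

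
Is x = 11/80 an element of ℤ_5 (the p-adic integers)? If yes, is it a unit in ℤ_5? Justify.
x ∉ ℤ_5 (v_5(x) = -1 < 0)

ℤ_5 = {x ∈ ℚ_5 : v_5(x) ≥ 0} and ℤ_5^× = {x ∈ ℤ_5 : v_5(x) = 0}. Here v_5(11/80) = v_5(num) − v_5(den) = -1; compare against these criteria.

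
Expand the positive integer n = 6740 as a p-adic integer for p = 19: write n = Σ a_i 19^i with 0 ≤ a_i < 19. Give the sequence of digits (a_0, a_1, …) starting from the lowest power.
(a_0, a_1, …) = (14, 12, 18)

Repeated division by 19 gives the digits low-to-high: 6740 = 14 + 12·19^1 + 18·19^2. Digit sequence: (14, 12, 18).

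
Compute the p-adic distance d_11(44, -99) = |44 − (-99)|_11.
d_11(44, -99) = 1/11

Step 1 — x − y = 44 − (-99) = 143. Step 2 — v_11(143) = 1 (factor: 143 = (11^1 · 13); the sign does not affect v_p). Step 3 — |x − y|_11 = 11^{-1} = 1/11.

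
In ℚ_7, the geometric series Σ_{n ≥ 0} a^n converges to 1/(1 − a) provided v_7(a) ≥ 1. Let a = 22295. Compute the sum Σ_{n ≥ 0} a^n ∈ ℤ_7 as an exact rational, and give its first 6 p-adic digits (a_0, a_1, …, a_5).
Σ a^n = 1/(1 − a) = -1/22294;  first 6 digits = (1, 0, 0, 2, 2, 1)

v_7(a) = 3 ≥ 1, so the series converges in ℤ_7 to 1/(1 − a) = 1/(1 − 22295) = -1/22294. Expand this rational in ℤ_7: compute digits iteratively via d_i = x_i mod 7, x_{i+1} = (x_i − d_i)/7. The first 6 digits are (1, 0, 0, 2, 2, 1).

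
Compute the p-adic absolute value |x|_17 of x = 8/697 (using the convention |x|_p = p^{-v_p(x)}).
|8/697|_17 = 17

Step 1 — compute v_17(x) by factoring powers of 17 out of the numerator and denominator: v_17(8/697) = -1. Step 2 — apply |x|_p = p^{-v_p(x)} = 17^{1} = 17.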